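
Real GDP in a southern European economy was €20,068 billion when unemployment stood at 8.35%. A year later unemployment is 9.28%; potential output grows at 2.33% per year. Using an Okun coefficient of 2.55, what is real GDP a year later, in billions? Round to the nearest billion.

€20,060 billion

Δu = 9.28 - 8.35 = 0.93 points.
Okun's law (growth form): g_Y = g_Y* - β × Δu = 2.33 - 2.55 × (0.93) = 2.33 - 2.3715 = -0.0415%.
Real GDP in the next year = 20068 × (1 - 0.0415/100) = 20068 × 0.999585 ≈ 20060 billion.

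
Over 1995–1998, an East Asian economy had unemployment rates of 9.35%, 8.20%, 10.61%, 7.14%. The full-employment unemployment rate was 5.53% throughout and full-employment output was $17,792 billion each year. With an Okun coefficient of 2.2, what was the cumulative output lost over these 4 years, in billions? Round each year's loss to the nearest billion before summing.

Year 1995: gap = -2.2 × (9.35 - 5.53) = -8.404%, loss ≈ 17792 × 8.404/100 ≈ 1495.
Year 1996: gap = -2.2 × (8.2 - 5.53) = -5.874%, loss ≈ 17792 × 5.874/100 ≈ 1045.
Year 1997: gap = -2.2 × (10.61 - 5.53) = -11.176%, loss ≈ 17792 × 11.176/100 ≈ 1988.
Year 1998: gap = -2.2 × (7.14 - 5.53) = -3.542%, loss ≈ 17792 × 3.542/100 ≈ 630.
Total lost output = 1495 + 1045 + 1988 + 630 = 5158 billion.

$5,158 billion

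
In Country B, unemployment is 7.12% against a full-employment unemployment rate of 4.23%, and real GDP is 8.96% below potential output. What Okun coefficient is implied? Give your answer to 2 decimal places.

β ≈ 3.10

Okun's law: output gap = -β × (u - u*).
-8.96 = -β × (7.12 - 4.23) = -β × 2.89, so β = 8.96/2.89 = 3.10.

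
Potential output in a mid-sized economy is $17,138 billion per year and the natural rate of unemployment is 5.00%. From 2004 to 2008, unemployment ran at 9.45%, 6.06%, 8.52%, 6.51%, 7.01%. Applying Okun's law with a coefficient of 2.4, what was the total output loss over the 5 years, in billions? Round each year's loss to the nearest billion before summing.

$5,162 billion

Year 2004: gap = -2.4 × (9.45 - 5) = -10.68%, loss ≈ 17138 × 10.68/100 ≈ 1830.
Year 2005: gap = -2.4 × (6.06 - 5) = -2.544%, loss ≈ 17138 × 2.544/100 ≈ 436.
Year 2006: gap = -2.4 × (8.52 - 5) = -8.448%, loss ≈ 17138 × 8.448/100 ≈ 1448.
Year 2007: gap = -2.4 × (6.51 - 5) = -3.624%, loss ≈ 17138 × 3.624/100 ≈ 621.
Year 2008: gap = -2.4 × (7.01 - 5) = -4.824%, loss ≈ 17138 × 4.824/100 ≈ 827.
Total lost output = 1830 + 436 + 1448 + 621 + 827 = 5162 billion.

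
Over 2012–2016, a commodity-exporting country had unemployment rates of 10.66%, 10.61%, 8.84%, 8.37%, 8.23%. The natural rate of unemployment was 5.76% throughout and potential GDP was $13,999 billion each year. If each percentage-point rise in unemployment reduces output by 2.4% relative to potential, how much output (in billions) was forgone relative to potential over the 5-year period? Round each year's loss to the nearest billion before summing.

Year 2012: gap = -2.4 × (10.66 - 5.76) = -11.76%, loss ≈ 13999 × 11.76/100 ≈ 1646.
Year 2013: gap = -2.4 × (10.61 - 5.76) = -11.64%, loss ≈ 13999 × 11.64/100 ≈ 1629.
Year 2014: gap = -2.4 × (8.84 - 5.76) = -7.392%, loss ≈ 13999 × 7.392/100 ≈ 1035.
Year 2015: gap = -2.4 × (8.37 - 5.76) = -6.264%, loss ≈ 13999 × 6.264/100 ≈ 877.
Year 2016: gap = -2.4 × (8.23 - 5.76) = -5.928%, loss ≈ 13999 × 5.928/100 ≈ 830.
Total lost output = 1646 + 1629 + 1035 + 877 + 830 = 6017 billion.

$6,017 billion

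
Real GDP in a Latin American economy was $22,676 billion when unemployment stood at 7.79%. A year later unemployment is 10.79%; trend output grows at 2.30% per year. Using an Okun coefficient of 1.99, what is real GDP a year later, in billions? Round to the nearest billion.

$21,844 billion

Δu = 10.79 - 7.79 = 3 points.
Okun's law (growth form): g_Y = g_Y* - β × Δu = 2.30 - 1.99 × (3.00) = 2.3 - 5.97 = -3.67%.
Real GDP in the next year = 22676 × (1 - 3.67/100) = 22676 × 0.9633 ≈ 21844 billion.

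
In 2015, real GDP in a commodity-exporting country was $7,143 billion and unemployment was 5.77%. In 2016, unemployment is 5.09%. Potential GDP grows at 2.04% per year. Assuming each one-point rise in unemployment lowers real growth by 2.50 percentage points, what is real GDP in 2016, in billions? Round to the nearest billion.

Δu = 5.09 - 5.77 = -0.68 points.
Okun's law (growth form): g_Y = g_Y* - β × Δu = 2.04 - 2.50 × (-0.68) = 2.04 + 1.7 = 3.74%.
Real GDP in the next year = 7143 × (1 + 3.74/100) = 7143 × 1.0374 ≈ 7410 billion.

$7,410 billion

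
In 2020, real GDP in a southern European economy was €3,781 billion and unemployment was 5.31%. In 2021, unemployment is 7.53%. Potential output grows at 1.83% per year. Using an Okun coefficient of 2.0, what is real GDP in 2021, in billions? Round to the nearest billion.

Δu = 7.53 - 5.31 = 2.22 points.
Okun's law (growth form): g_Y = g_Y* - β × Δu = 1.83 - 2.0 × (2.22) = 1.83 - 4.44 = -2.61%.
Real GDP in the next year = 3781 × (1 - 2.61/100) = 3781 × 0.9739 ≈ 3682 billion.

€3,682 billion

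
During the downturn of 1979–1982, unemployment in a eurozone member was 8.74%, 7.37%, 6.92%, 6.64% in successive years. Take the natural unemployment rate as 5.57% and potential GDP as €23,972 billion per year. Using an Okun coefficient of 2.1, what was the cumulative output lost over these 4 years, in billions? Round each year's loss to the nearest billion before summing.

Year 1979: gap = -2.1 × (8.74 - 5.57) = -6.657%, loss ≈ 23972 × 6.657/100 ≈ 1596.
Year 1980: gap = -2.1 × (7.37 - 5.57) = -3.78%, loss ≈ 23972 × 3.78/100 ≈ 906.
Year 1981: gap = -2.1 × (6.92 - 5.57) = -2.835%, loss ≈ 23972 × 2.835/100 ≈ 680.
Year 1982: gap = -2.1 × (6.64 - 5.57) = -2.247%, loss ≈ 23972 × 2.247/100 ≈ 539.
Total lost output = 1596 + 906 + 680 + 539 = 3721 billion.

€3,721 billion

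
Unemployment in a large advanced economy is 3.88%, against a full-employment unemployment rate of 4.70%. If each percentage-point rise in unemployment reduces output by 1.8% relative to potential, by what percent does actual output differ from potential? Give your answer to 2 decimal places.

The unemployment gap is 3.88 - 4.7 = -0.82 percentage points.
Okun's law gives an output gap of -1.8 × (-0.82) = 1.476%, i.e. 1.48% above potential.

1.48%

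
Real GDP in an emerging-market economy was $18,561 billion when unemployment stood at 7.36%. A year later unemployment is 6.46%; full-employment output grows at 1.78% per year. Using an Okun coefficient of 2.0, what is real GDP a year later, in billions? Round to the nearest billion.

Δu = 6.46 - 7.36 = -0.9 points.
Okun's law (growth form): g_Y = g_Y* - β × Δu = 1.78 - 2.0 × (-0.90) = 1.78 + 1.8 = 3.58%.
Real GDP in the next year = 18561 × (1 + 3.58/100) = 18561 × 1.0358 ≈ 19225 billion.

$19,225 billion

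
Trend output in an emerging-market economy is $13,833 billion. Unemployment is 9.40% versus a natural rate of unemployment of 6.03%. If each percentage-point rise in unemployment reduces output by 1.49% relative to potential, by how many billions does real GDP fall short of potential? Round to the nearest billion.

Output gap = -1.49 × (9.4 - 6.03) = -1.49 × 3.37 = -5.0213%.
Actual GDP ≈ 13833 × 0.949787 ≈ 13138 billion, so the shortfall is 13833 - 13138 = 695 billion.

$695 billion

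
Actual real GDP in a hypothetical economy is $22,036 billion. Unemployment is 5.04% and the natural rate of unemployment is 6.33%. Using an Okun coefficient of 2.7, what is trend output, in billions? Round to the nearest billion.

$21,294 billion

Unemployment gap = 5.04 - 6.33 = -1.29 points, so output gap = -2.7 × (-1.29) = 3.483%.
Since Y = Y* × (1 + gap/100), Y* = 22036/1.03483 ≈ 21294 billion.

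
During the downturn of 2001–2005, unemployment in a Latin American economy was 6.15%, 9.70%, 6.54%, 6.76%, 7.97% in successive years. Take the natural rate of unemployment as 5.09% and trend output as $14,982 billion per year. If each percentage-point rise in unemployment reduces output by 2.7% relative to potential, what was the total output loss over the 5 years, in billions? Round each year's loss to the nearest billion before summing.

Year 2001: gap = -2.7 × (6.15 - 5.09) = -2.862%, loss ≈ 14982 × 2.862/100 ≈ 429.
Year 2002: gap = -2.7 × (9.7 - 5.09) = -12.447%, loss ≈ 14982 × 12.447/100 ≈ 1865.
Year 2003: gap = -2.7 × (6.54 - 5.09) = -3.915%, loss ≈ 14982 × 3.915/100 ≈ 587.
Year 2004: gap = -2.7 × (6.76 - 5.09) = -4.509%, loss ≈ 14982 × 4.509/100 ≈ 676.
Year 2005: gap = -2.7 × (7.97 - 5.09) = -7.776%, loss ≈ 14982 × 7.776/100 ≈ 1165.
Total lost output = 429 + 1865 + 587 + 676 + 1165 = 4722 billion.

$4,722 billion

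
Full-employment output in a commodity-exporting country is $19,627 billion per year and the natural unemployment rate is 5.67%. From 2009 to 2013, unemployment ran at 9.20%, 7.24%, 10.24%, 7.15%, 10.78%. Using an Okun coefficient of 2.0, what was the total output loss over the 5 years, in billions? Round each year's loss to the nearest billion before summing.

$6,383 billion

Year 2009: gap = -2.0 × (9.2 - 5.67) = -7.06%, loss ≈ 19627 × 7.06/100 ≈ 1386.
Year 2010: gap = -2.0 × (7.24 - 5.67) = -3.14%, loss ≈ 19627 × 3.14/100 ≈ 616.
Year 2011: gap = -2.0 × (10.24 - 5.67) = -9.14%, loss ≈ 19627 × 9.14/100 ≈ 1794.
Year 2012: gap = -2.0 × (7.15 - 5.67) = -2.96%, loss ≈ 19627 × 2.96/100 ≈ 581.
Year 2013: gap = -2.0 × (10.78 - 5.67) = -10.22%, loss ≈ 19627 × 10.22/100 ≈ 2006.
Total lost output = 1386 + 616 + 1794 + 581 + 2006 = 6383 billion.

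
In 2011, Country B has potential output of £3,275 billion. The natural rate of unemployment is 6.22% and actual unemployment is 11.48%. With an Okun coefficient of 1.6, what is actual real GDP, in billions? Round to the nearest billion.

£2,999 billion

Unemployment gap = 11.48 - 6.22 = 5.26 points, so the output gap is -1.6 × 5.26 = -8.416%.
Actual GDP = 3275 × (1 - 8.416/100) = 3275 × 0.91584 ≈ 2999 billion.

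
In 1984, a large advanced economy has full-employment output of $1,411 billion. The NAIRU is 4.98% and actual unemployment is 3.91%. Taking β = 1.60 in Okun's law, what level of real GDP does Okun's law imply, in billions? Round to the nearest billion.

$1,435 billion

Unemployment gap = 3.91 - 4.98 = -1.07 points, so the output gap is -1.6 × (-1.07) = 1.712%.
Actual GDP = 1411 × (1 + 1.712/100) = 1411 × 1.01712 ≈ 1435 billion.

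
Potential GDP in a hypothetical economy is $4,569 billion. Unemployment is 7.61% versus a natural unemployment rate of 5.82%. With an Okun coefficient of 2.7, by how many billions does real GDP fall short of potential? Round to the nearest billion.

Output gap = -2.7 × (7.61 - 5.82) = -2.7 × 1.79 = -4.833%.
Actual GDP ≈ 4569 × 0.95167 ≈ 4348 billion, so the shortfall is 4569 - 4348 = 221 billion.

$221 billion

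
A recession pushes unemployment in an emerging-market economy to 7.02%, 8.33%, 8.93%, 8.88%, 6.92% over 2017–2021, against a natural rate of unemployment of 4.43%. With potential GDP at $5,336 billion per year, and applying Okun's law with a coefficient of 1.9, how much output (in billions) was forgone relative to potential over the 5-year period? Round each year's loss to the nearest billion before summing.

Year 2017: gap = -1.9 × (7.02 - 4.43) = -4.921%, loss ≈ 5336 × 4.921/100 ≈ 263.
Year 2018: gap = -1.9 × (8.33 - 4.43) = -7.41%, loss ≈ 5336 × 7.41/100 ≈ 395.
Year 2019: gap = -1.9 × (8.93 - 4.43) = -8.55%, loss ≈ 5336 × 8.55/100 ≈ 456.
Year 2020: gap = -1.9 × (8.88 - 4.43) = -8.455%, loss ≈ 5336 × 8.455/100 ≈ 451.
Year 2021: gap = -1.9 × (6.92 - 4.43) = -4.731%, loss ≈ 5336 × 4.731/100 ≈ 252.
Total lost output = 263 + 395 + 456 + 451 + 252 = 1817 billion.

$1,817 billion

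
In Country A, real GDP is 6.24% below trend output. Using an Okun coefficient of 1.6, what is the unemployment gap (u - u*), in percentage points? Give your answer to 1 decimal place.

3.9 percentage points

Okun's law: output gap = -β × (u - u*), so u - u* = -(output gap)/β.
u - u* = -(-6.24)/1.6 = 3.9 percentage points.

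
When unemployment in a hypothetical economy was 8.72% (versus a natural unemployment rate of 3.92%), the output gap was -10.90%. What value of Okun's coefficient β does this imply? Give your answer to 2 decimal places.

Okun's law: output gap = -β × (u - u*).
-10.90 = -β × (8.72 - 3.92) = -β × 4.8, so β = 10.9/4.8 = 2.27.

β ≈ 2.27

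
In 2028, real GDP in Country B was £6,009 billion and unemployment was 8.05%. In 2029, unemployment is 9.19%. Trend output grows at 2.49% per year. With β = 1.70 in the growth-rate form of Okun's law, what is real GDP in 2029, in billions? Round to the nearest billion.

Δu = 9.19 - 8.05 = 1.14 points.
Okun's law (growth form): g_Y = g_Y* - β × Δu = 2.49 - 1.70 × (1.14) = 2.49 - 1.938 = 0.552%.
Real GDP in the next year = 6009 × (1 + 0.552/100) = 6009 × 1.00552 ≈ 6042 billion.

£6,042 billion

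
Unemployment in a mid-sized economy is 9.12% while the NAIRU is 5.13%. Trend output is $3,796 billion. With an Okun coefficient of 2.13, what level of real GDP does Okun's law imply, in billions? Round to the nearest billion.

Unemployment gap = 9.12 - 5.13 = 3.99 points, so the output gap is -2.13 × 3.99 = -8.4987%.
Actual GDP = 3796 × (1 - 8.4987/100) = 3796 × 0.915013 ≈ 3473 billion.

$3,473 billion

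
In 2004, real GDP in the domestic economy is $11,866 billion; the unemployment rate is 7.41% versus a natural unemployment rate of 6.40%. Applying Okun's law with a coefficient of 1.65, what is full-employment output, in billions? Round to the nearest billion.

$12,067 billion

Unemployment gap = 7.41 - 6.4 = 1.01 points, so output gap = -1.65 × 1.01 = -1.6665%.
Since Y = Y* × (1 + gap/100), Y* = 11866/0.983335 ≈ 12067 billion.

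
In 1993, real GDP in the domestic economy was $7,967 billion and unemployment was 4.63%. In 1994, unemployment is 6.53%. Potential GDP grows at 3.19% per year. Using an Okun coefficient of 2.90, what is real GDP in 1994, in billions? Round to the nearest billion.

$7,782 billion

Δu = 6.53 - 4.63 = 1.9 points.
Okun's law (growth form): g_Y = g_Y* - β × Δu = 3.19 - 2.90 × (1.90) = 3.19 - 5.51 = -2.32%.
Real GDP in the next year = 7967 × (1 - 2.32/100) = 7967 × 0.9768 ≈ 7782 billion.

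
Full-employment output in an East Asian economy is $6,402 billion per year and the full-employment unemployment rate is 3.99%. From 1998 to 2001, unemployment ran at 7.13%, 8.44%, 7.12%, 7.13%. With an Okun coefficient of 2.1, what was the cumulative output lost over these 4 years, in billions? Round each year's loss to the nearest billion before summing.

$1,863 billion

Year 1998: gap = -2.1 × (7.13 - 3.99) = -6.594%, loss ≈ 6402 × 6.594/100 ≈ 422.
Year 1999: gap = -2.1 × (8.44 - 3.99) = -9.345%, loss ≈ 6402 × 9.345/100 ≈ 598.
Year 2000: gap = -2.1 × (7.12 - 3.99) = -6.573%, loss ≈ 6402 × 6.573/100 ≈ 421.
Year 2001: gap = -2.1 × (7.13 - 3.99) = -6.594%, loss ≈ 6402 × 6.594/100 ≈ 422.
Total lost output = 422 + 598 + 421 + 422 = 1863 billion.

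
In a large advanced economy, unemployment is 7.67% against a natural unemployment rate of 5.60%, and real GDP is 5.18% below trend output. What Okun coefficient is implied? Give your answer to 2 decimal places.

Okun's law: output gap = -β × (u - u*).
-5.18 = -β × (7.67 - 5.6) = -β × 2.07, so β = 5.18/2.07 = 2.50.

β ≈ 2.50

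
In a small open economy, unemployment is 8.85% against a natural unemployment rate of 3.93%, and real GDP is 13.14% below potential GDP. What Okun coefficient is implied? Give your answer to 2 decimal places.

β ≈ 2.67

Okun's law: output gap = -β × (u - u*).
-13.14 = -β × (8.85 - 3.93) = -β × 4.92, so β = 13.14/4.92 = 2.67.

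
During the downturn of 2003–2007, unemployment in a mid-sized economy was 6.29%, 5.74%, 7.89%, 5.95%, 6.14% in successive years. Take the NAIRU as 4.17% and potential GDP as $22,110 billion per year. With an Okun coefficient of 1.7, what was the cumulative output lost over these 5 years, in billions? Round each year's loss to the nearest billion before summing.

$4,194 billion

Year 2003: gap = -1.7 × (6.29 - 4.17) = -3.604%, loss ≈ 22110 × 3.604/100 ≈ 797.
Year 2004: gap = -1.7 × (5.74 - 4.17) = -2.669%, loss ≈ 22110 × 2.669/100 ≈ 590.
Year 2005: gap = -1.7 × (7.89 - 4.17) = -6.324%, loss ≈ 22110 × 6.324/100 ≈ 1398.
Year 2006: gap = -1.7 × (5.95 - 4.17) = -3.026%, loss ≈ 22110 × 3.026/100 ≈ 669.
Year 2007: gap = -1.7 × (6.14 - 4.17) = -3.349%, loss ≈ 22110 × 3.349/100 ≈ 740.
Total lost output = 797 + 590 + 1398 + 669 + 740 = 4194 billion.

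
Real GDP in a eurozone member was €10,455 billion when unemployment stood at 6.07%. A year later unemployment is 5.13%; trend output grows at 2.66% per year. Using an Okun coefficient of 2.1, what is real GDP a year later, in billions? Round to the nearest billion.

Δu = 5.13 - 6.07 = -0.94 points.
Okun's law (growth form): g_Y = g_Y* - β × Δu = 2.66 - 2.1 × (-0.94) = 2.66 + 1.974 = 4.634%.
Real GDP in the next year = 10455 × (1 + 4.634/100) = 10455 × 1.04634 ≈ 10939 billion.

€10,939 billion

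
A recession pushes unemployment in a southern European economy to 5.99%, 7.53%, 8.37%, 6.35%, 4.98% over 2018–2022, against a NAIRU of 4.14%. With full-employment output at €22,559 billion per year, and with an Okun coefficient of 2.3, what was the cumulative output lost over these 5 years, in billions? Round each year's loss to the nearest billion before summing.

Year 2018: gap = -2.3 × (5.99 - 4.14) = -4.255%, loss ≈ 22559 × 4.255/100 ≈ 960.
Year 2019: gap = -2.3 × (7.53 - 4.14) = -7.797%, loss ≈ 22559 × 7.797/100 ≈ 1759.
Year 2020: gap = -2.3 × (8.37 - 4.14) = -9.729%, loss ≈ 22559 × 9.729/100 ≈ 2195.
Year 2021: gap = -2.3 × (6.35 - 4.14) = -5.083%, loss ≈ 22559 × 5.083/100 ≈ 1147.
Year 2022: gap = -2.3 × (4.98 - 4.14) = -1.932%, loss ≈ 22559 × 1.932/100 ≈ 436.
Total lost output = 960 + 1759 + 2195 + 1147 + 436 = 6497 billion.

€6,497 billion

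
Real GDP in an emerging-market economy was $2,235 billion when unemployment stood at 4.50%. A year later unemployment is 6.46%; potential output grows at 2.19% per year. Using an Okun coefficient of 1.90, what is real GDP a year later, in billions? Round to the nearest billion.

$2,201 billion

Δu = 6.46 - 4.5 = 1.96 points.
Okun's law (growth form): g_Y = g_Y* - β × Δu = 2.19 - 1.90 × (1.96) = 2.19 - 3.724 = -1.534%.
Real GDP in the next year = 2235 × (1 - 1.534/100) = 2235 × 0.98466 ≈ 2201 billion.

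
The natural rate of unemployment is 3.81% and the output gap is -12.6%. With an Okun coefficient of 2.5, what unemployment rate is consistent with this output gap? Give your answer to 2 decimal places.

From Okun's law, u - u* = -(output gap)/β = -(-12.6)/2.5 = 5.04 points.
So u = 3.81 + 5.04 = 8.85%.

8.85%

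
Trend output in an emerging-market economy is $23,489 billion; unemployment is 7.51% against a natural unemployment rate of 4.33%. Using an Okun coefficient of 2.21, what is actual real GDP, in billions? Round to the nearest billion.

$21,838 billion

Unemployment gap = 7.51 - 4.33 = 3.18 points, so the output gap is -2.21 × 3.18 = -7.0278%.
Actual GDP = 23489 × (1 - 7.0278/100) = 23489 × 0.929722 ≈ 21838 billion.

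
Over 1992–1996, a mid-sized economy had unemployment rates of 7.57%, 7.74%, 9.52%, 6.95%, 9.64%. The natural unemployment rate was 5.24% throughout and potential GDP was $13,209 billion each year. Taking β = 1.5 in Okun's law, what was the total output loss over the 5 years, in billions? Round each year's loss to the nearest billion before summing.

$3,016 billion

Year 1992: gap = -1.5 × (7.57 - 5.24) = -3.495%, loss ≈ 13209 × 3.495/100 ≈ 462.
Year 1993: gap = -1.5 × (7.74 - 5.24) = -3.75%, loss ≈ 13209 × 3.75/100 ≈ 495.
Year 1994: gap = -1.5 × (9.52 - 5.24) = -6.42%, loss ≈ 13209 × 6.42/100 ≈ 848.
Year 1995: gap = -1.5 × (6.95 - 5.24) = -2.565%, loss ≈ 13209 × 2.565/100 ≈ 339.
Year 1996: gap = -1.5 × (9.64 - 5.24) = -6.6%, loss ≈ 13209 × 6.6/100 ≈ 872.
Total lost output = 462 + 495 + 848 + 339 + 872 = 3016 billion.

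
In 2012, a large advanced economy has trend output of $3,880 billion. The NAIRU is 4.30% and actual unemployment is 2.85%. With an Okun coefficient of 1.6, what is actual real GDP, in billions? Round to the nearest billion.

Unemployment gap = 2.85 - 4.3 = -1.45 points, so the output gap is -1.6 × (-1.45) = 2.32%.
Actual GDP = 3880 × (1 + 2.32/100) = 3880 × 1.0232 ≈ 3970 billion.

$3,970 billion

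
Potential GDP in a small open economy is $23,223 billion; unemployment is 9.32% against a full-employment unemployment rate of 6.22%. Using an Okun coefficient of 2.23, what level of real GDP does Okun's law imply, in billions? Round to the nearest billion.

Unemployment gap = 9.32 - 6.22 = 3.1 points, so the output gap is -2.23 × 3.1 = -6.913%.
Actual GDP = 23223 × (1 - 6.913/100) = 23223 × 0.93087 ≈ 21618 billion.

$21,618 billion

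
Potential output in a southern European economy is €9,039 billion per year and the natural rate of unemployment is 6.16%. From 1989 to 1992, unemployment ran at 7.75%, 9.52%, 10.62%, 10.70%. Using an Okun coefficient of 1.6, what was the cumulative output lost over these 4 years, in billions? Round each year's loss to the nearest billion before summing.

€2,018 billion

Year 1989: gap = -1.6 × (7.75 - 6.16) = -2.544%, loss ≈ 9039 × 2.544/100 ≈ 230.
Year 1990: gap = -1.6 × (9.52 - 6.16) = -5.376%, loss ≈ 9039 × 5.376/100 ≈ 486.
Year 1991: gap = -1.6 × (10.62 - 6.16) = -7.136%, loss ≈ 9039 × 7.136/100 ≈ 645.
Year 1992: gap = -1.6 × (10.7 - 6.16) = -7.264%, loss ≈ 9039 × 7.264/100 ≈ 657.
Total lost output = 230 + 486 + 645 + 657 = 2018 billion.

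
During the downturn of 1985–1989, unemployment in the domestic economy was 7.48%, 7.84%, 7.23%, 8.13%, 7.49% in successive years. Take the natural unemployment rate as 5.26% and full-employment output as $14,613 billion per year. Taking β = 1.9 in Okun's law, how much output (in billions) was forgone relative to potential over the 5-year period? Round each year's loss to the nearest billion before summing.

$3,295 billion

Year 1985: gap = -1.9 × (7.48 - 5.26) = -4.218%, loss ≈ 14613 × 4.218/100 ≈ 616.
Year 1986: gap = -1.9 × (7.84 - 5.26) = -4.902%, loss ≈ 14613 × 4.902/100 ≈ 716.
Year 1987: gap = -1.9 × (7.23 - 5.26) = -3.743%, loss ≈ 14613 × 3.743/100 ≈ 547.
Year 1988: gap = -1.9 × (8.13 - 5.26) = -5.453%, loss ≈ 14613 × 5.453/100 ≈ 797.
Year 1989: gap = -1.9 × (7.49 - 5.26) = -4.237%, loss ≈ 14613 × 4.237/100 ≈ 619.
Total lost output = 616 + 716 + 547 + 797 + 619 = 3295 billion.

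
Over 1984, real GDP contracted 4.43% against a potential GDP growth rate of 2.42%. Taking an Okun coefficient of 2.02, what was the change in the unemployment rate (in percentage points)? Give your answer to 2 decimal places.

Growth-rate Okun's law: g_Y = g_Y* - β × Δu, so Δu = (g_Y* - g_Y)/β.
Δu = (2.42 + 4.43)/2.02 = 6.85/2.02 = 3.39 percentage points.

3.39 percentage points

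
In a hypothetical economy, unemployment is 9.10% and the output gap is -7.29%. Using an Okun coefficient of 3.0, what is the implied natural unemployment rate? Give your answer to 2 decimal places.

From Okun's law, u - u* = -(output gap)/β = -(-7.29)/3.0 = 2.43 points.
So u* = 9.1 - 2.43 = 6.67%.

6.67%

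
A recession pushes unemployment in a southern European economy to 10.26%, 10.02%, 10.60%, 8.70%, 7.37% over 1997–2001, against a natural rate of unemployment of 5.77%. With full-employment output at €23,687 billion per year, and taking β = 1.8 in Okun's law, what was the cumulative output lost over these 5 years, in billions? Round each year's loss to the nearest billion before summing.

€7,716 billion

Year 1997: gap = -1.8 × (10.26 - 5.77) = -8.082%, loss ≈ 23687 × 8.082/100 ≈ 1914.
Year 1998: gap = -1.8 × (10.02 - 5.77) = -7.65%, loss ≈ 23687 × 7.65/100 ≈ 1812.
Year 1999: gap = -1.8 × (10.6 - 5.77) = -8.694%, loss ≈ 23687 × 8.694/100 ≈ 2059.
Year 2000: gap = -1.8 × (8.7 - 5.77) = -5.274%, loss ≈ 23687 × 5.274/100 ≈ 1249.
Year 2001: gap = -1.8 × (7.37 - 5.77) = -2.88%, loss ≈ 23687 × 2.88/100 ≈ 682.
Total lost output = 1914 + 1812 + 2059 + 1249 + 682 = 7716 billion.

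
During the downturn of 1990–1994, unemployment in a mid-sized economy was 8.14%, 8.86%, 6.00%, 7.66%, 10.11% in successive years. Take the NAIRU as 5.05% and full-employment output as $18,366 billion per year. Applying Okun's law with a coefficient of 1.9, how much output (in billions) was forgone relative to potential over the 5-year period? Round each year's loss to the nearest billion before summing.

$5,417 billion

Year 1990: gap = -1.9 × (8.14 - 5.05) = -5.871%, loss ≈ 18366 × 5.871/100 ≈ 1078.
Year 1991: gap = -1.9 × (8.86 - 5.05) = -7.239%, loss ≈ 18366 × 7.239/100 ≈ 1330.
Year 1992: gap = -1.9 × (6 - 5.05) = -1.805%, loss ≈ 18366 × 1.805/100 ≈ 332.
Year 1993: gap = -1.9 × (7.66 - 5.05) = -4.959%, loss ≈ 18366 × 4.959/100 ≈ 911.
Year 1994: gap = -1.9 × (10.11 - 5.05) = -9.614%, loss ≈ 18366 × 9.614/100 ≈ 1766.
Total lost output = 1078 + 1330 + 332 + 911 + 1766 = 5417 billion.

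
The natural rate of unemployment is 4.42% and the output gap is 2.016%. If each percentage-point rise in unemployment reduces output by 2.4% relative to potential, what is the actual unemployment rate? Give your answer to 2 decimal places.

From Okun's law, u - u* = -(output gap)/β = -(2.016)/2.4 = -0.84 points.
So u = 4.42 - 0.84 = 3.58%.

3.58%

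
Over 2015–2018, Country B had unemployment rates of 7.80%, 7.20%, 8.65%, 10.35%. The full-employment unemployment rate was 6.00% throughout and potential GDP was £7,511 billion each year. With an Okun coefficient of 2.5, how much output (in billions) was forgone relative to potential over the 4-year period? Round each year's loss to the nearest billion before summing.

£1,878 billion

Year 2015: gap = -2.5 × (7.8 - 6) = -4.5%, loss ≈ 7511 × 4.5/100 ≈ 338.
Year 2016: gap = -2.5 × (7.2 - 6) = -3%, loss ≈ 7511 × 3/100 ≈ 225.
Year 2017: gap = -2.5 × (8.65 - 6) = -6.625%, loss ≈ 7511 × 6.625/100 ≈ 498.
Year 2018: gap = -2.5 × (10.35 - 6) = -10.875%, loss ≈ 7511 × 10.875/100 ≈ 817.
Total lost output = 338 + 225 + 498 + 817 = 1878 billion.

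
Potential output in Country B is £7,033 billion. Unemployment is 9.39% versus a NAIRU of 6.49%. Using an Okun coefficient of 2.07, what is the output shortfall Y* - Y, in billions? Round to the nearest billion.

£422 billion

Output gap = -2.07 × (9.39 - 6.49) = -2.07 × 2.9 = -6.003%.
Actual GDP ≈ 7033 × 0.93997 ≈ 6611 billion, so the shortfall is 7033 - 6611 = 422 billion.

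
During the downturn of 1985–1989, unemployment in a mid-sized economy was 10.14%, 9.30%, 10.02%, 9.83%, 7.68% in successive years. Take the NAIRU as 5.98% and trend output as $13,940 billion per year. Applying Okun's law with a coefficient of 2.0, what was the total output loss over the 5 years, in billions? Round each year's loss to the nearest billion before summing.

$4,759 billion

Year 1985: gap = -2.0 × (10.14 - 5.98) = -8.32%, loss ≈ 13940 × 8.32/100 ≈ 1160.
Year 1986: gap = -2.0 × (9.3 - 5.98) = -6.64%, loss ≈ 13940 × 6.64/100 ≈ 926.
Year 1987: gap = -2.0 × (10.02 - 5.98) = -8.08%, loss ≈ 13940 × 8.08/100 ≈ 1126.
Year 1988: gap = -2.0 × (9.83 - 5.98) = -7.7%, loss ≈ 13940 × 7.7/100 ≈ 1073.
Year 1989: gap = -2.0 × (7.68 - 5.98) = -3.4%, loss ≈ 13940 × 3.4/100 ≈ 474.
Total lost output = 1160 + 926 + 1126 + 1073 + 474 = 4759 billion.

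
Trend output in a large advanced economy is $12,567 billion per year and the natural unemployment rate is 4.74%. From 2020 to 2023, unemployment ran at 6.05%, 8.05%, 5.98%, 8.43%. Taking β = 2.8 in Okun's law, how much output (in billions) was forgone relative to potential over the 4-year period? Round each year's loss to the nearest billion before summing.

Year 2020: gap = -2.8 × (6.05 - 4.74) = -3.668%, loss ≈ 12567 × 3.668/100 ≈ 461.
Year 2021: gap = -2.8 × (8.05 - 4.74) = -9.268%, loss ≈ 12567 × 9.268/100 ≈ 1165.
Year 2022: gap = -2.8 × (5.98 - 4.74) = -3.472%, loss ≈ 12567 × 3.472/100 ≈ 436.
Year 2023: gap = -2.8 × (8.43 - 4.74) = -10.332%, loss ≈ 12567 × 10.332/100 ≈ 1298.
Total lost output = 461 + 1165 + 436 + 1298 = 3360 billion.

$3,360 billion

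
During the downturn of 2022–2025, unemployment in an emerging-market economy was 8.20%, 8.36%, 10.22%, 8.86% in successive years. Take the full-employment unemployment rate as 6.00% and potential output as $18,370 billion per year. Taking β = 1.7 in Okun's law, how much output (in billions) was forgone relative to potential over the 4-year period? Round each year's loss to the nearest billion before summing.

$3,635 billion

Year 2022: gap = -1.7 × (8.2 - 6) = -3.74%, loss ≈ 18370 × 3.74/100 ≈ 687.
Year 2023: gap = -1.7 × (8.36 - 6) = -4.012%, loss ≈ 18370 × 4.012/100 ≈ 737.
Year 2024: gap = -1.7 × (10.22 - 6) = -7.174%, loss ≈ 18370 × 7.174/100 ≈ 1318.
Year 2025: gap = -1.7 × (8.86 - 6) = -4.862%, loss ≈ 18370 × 4.862/100 ≈ 893.
Total lost output = 687 + 737 + 1318 + 893 = 3635 billion.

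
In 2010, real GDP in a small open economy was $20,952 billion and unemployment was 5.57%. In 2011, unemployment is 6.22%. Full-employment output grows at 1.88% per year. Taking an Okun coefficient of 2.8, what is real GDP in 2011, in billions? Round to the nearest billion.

$20,965 billion

Δu = 6.22 - 5.57 = 0.65 points.
Okun's law (growth form): g_Y = g_Y* - β × Δu = 1.88 - 2.8 × (0.65) = 1.88 - 1.82 = 0.06%.
Real GDP in the next year = 20952 × (1 + 0.06/100) = 20952 × 1.0006 ≈ 20965 billion.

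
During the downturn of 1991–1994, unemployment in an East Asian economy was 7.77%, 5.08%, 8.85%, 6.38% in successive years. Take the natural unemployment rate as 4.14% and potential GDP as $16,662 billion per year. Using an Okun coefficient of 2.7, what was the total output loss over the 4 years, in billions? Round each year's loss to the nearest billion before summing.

$5,183 billion

Year 1991: gap = -2.7 × (7.77 - 4.14) = -9.801%, loss ≈ 16662 × 9.801/100 ≈ 1633.
Year 1992: gap = -2.7 × (5.08 - 4.14) = -2.538%, loss ≈ 16662 × 2.538/100 ≈ 423.
Year 1993: gap = -2.7 × (8.85 - 4.14) = -12.717%, loss ≈ 16662 × 12.717/100 ≈ 2119.
Year 1994: gap = -2.7 × (6.38 - 4.14) = -6.048%, loss ≈ 16662 × 6.048/100 ≈ 1008.
Total lost output = 1633 + 423 + 2119 + 1008 = 5183 billion.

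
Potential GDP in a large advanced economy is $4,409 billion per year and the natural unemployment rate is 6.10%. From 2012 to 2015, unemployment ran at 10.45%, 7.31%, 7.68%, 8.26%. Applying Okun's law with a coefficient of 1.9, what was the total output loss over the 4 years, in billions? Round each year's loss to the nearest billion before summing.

$778 billion

Year 2012: gap = -1.9 × (10.45 - 6.1) = -8.265%, loss ≈ 4409 × 8.265/100 ≈ 364.
Year 2013: gap = -1.9 × (7.31 - 6.1) = -2.299%, loss ≈ 4409 × 2.299/100 ≈ 101.
Year 2014: gap = -1.9 × (7.68 - 6.1) = -3.002%, loss ≈ 4409 × 3.002/100 ≈ 132.
Year 2015: gap = -1.9 × (8.26 - 6.1) = -4.104%, loss ≈ 4409 × 4.104/100 ≈ 181.
Total lost output = 364 + 101 + 132 + 181 = 778 billion.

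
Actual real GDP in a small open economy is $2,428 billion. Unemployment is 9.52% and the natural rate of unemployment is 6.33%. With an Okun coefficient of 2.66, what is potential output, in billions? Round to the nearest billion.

Unemployment gap = 9.52 - 6.33 = 3.19 points, so output gap = -2.66 × 3.19 = -8.4854%.
Since Y = Y* × (1 + gap/100), Y* = 2428/0.915146 ≈ 2653 billion.

$2,653 billion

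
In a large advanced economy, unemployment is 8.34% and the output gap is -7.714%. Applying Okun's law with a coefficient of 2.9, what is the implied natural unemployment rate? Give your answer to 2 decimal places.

From Okun's law, u - u* = -(output gap)/β = -(-7.714)/2.9 = 2.66 points.
So u* = 8.34 - 2.66 = 5.68%.

5.68%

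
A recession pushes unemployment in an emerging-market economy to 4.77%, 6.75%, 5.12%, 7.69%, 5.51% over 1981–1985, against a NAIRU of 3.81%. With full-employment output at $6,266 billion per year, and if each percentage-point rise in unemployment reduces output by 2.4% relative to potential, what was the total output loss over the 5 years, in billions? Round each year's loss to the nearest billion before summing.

$1,622 billion

Year 1981: gap = -2.4 × (4.77 - 3.81) = -2.304%, loss ≈ 6266 × 2.304/100 ≈ 144.
Year 1982: gap = -2.4 × (6.75 - 3.81) = -7.056%, loss ≈ 6266 × 7.056/100 ≈ 442.
Year 1983: gap = -2.4 × (5.12 - 3.81) = -3.144%, loss ≈ 6266 × 3.144/100 ≈ 197.
Year 1984: gap = -2.4 × (7.69 - 3.81) = -9.312%, loss ≈ 6266 × 9.312/100 ≈ 583.
Year 1985: gap = -2.4 × (5.51 - 3.81) = -4.08%, loss ≈ 6266 × 4.08/100 ≈ 256.
Total lost output = 144 + 442 + 197 + 583 + 256 = 1622 billion.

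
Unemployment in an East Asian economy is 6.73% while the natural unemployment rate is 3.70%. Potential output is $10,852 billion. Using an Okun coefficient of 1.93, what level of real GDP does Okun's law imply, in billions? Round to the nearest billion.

$10,217 billion

Unemployment gap = 6.73 - 3.7 = 3.03 points, so the output gap is -1.93 × 3.03 = -5.8479%.
Actual GDP = 10852 × (1 - 5.8479/100) = 10852 × 0.941521 ≈ 10217 billion.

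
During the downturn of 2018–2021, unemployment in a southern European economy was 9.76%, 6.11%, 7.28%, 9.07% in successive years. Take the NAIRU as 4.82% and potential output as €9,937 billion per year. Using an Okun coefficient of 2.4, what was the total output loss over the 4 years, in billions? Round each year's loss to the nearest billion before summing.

Year 2018: gap = -2.4 × (9.76 - 4.82) = -11.856%, loss ≈ 9937 × 11.856/100 ≈ 1178.
Year 2019: gap = -2.4 × (6.11 - 4.82) = -3.096%, loss ≈ 9937 × 3.096/100 ≈ 308.
Year 2020: gap = -2.4 × (7.28 - 4.82) = -5.904%, loss ≈ 9937 × 5.904/100 ≈ 587.
Year 2021: gap = -2.4 × (9.07 - 4.82) = -10.2%, loss ≈ 9937 × 10.2/100 ≈ 1014.
Total lost output = 1178 + 308 + 587 + 1014 = 3087 billion.

€3,087 billion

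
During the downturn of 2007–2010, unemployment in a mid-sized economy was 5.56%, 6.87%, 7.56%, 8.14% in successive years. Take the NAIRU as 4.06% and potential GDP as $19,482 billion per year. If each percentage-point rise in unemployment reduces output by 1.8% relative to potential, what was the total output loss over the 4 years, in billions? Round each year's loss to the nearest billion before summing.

Year 2007: gap = -1.8 × (5.56 - 4.06) = -2.7%, loss ≈ 19482 × 2.7/100 ≈ 526.
Year 2008: gap = -1.8 × (6.87 - 4.06) = -5.058%, loss ≈ 19482 × 5.058/100 ≈ 985.
Year 2009: gap = -1.8 × (7.56 - 4.06) = -6.3%, loss ≈ 19482 × 6.3/100 ≈ 1227.
Year 2010: gap = -1.8 × (8.14 - 4.06) = -7.344%, loss ≈ 19482 × 7.344/100 ≈ 1431.
Total lost output = 526 + 985 + 1227 + 1431 = 4169 billion.

$4,169 billion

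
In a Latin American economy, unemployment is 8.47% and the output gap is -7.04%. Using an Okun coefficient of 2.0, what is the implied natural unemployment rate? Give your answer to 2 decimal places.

From Okun's law, u - u* = -(output gap)/β = -(-7.04)/2.0 = 3.52 points.
So u* = 8.47 - 3.52 = 4.95%.

4.95%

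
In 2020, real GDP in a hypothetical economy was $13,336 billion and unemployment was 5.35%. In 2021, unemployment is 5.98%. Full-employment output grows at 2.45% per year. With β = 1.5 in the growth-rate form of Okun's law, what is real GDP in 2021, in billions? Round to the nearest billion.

Δu = 5.98 - 5.35 = 0.63 points.
Okun's law (growth form): g_Y = g_Y* - β × Δu = 2.45 - 1.5 × (0.63) = 2.45 - 0.945 = 1.505%.
Real GDP in the next year = 13336 × (1 + 1.505/100) = 13336 × 1.01505 ≈ 13537 billion.

$13,537 billion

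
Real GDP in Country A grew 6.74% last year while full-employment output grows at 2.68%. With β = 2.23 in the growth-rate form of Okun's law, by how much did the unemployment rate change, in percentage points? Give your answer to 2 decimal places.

Growth-rate Okun's law: g_Y = g_Y* - β × Δu, so Δu = (g_Y* - g_Y)/β.
Δu = (2.68 - 6.74)/2.23 = -4.06/2.23 = -1.82 percentage points.

-1.82 percentage points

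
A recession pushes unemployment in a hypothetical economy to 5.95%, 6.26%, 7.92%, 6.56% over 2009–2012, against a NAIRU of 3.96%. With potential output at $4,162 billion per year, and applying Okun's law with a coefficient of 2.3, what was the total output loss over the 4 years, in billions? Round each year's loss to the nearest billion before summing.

Year 2009: gap = -2.3 × (5.95 - 3.96) = -4.577%, loss ≈ 4162 × 4.577/100 ≈ 190.
Year 2010: gap = -2.3 × (6.26 - 3.96) = -5.29%, loss ≈ 4162 × 5.29/100 ≈ 220.
Year 2011: gap = -2.3 × (7.92 - 3.96) = -9.108%, loss ≈ 4162 × 9.108/100 ≈ 379.
Year 2012: gap = -2.3 × (6.56 - 3.96) = -5.98%, loss ≈ 4162 × 5.98/100 ≈ 249.
Total lost output = 190 + 220 + 379 + 249 = 1038 billion.

$1,038 billion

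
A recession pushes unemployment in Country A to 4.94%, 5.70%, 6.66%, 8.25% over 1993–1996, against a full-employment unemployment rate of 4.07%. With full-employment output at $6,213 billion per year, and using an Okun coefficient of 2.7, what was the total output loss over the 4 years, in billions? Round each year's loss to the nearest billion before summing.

$1,554 billion

Year 1993: gap = -2.7 × (4.94 - 4.07) = -2.349%, loss ≈ 6213 × 2.349/100 ≈ 146.
Year 1994: gap = -2.7 × (5.7 - 4.07) = -4.401%, loss ≈ 6213 × 4.401/100 ≈ 273.
Year 1995: gap = -2.7 × (6.66 - 4.07) = -6.993%, loss ≈ 6213 × 6.993/100 ≈ 434.
Year 1996: gap = -2.7 × (8.25 - 4.07) = -11.286%, loss ≈ 6213 × 11.286/100 ≈ 701.
Total lost output = 146 + 273 + 434 + 701 = 1554 billion.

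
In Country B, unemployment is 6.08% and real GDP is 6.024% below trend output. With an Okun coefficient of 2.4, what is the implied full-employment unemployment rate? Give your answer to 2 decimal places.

From Okun's law, u - u* = -(output gap)/β = -(-6.024)/2.4 = 2.51 points.
So u* = 6.08 - 2.51 = 3.57%.

3.57%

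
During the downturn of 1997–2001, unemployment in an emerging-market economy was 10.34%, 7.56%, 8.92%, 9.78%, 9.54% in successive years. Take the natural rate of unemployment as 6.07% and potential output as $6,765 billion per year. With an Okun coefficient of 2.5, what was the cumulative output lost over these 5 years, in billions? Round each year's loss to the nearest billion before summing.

$2,670 billion

Year 1997: gap = -2.5 × (10.34 - 6.07) = -10.675%, loss ≈ 6765 × 10.675/100 ≈ 722.
Year 1998: gap = -2.5 × (7.56 - 6.07) = -3.725%, loss ≈ 6765 × 3.725/100 ≈ 252.
Year 1999: gap = -2.5 × (8.92 - 6.07) = -7.125%, loss ≈ 6765 × 7.125/100 ≈ 482.
Year 2000: gap = -2.5 × (9.78 - 6.07) = -9.275%, loss ≈ 6765 × 9.275/100 ≈ 627.
Year 2001: gap = -2.5 × (9.54 - 6.07) = -8.675%, loss ≈ 6765 × 8.675/100 ≈ 587.
Total lost output = 722 + 252 + 482 + 627 + 587 = 2670 billion.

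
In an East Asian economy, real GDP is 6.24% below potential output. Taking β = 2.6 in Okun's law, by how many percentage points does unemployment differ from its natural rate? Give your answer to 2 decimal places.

Okun's law: output gap = -β × (u - u*), so u - u* = -(output gap)/β.
u - u* = -(-6.24)/2.6 = 2.4 percentage points.

2.40 percentage points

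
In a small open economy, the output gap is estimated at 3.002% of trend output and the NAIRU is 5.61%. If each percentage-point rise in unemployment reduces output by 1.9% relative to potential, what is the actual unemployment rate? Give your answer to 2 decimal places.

4.03%

From Okun's law, u - u* = -(output gap)/β = -(3.002)/1.9 = -1.58 points.
So u = 5.61 - 1.58 = 4.03%.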